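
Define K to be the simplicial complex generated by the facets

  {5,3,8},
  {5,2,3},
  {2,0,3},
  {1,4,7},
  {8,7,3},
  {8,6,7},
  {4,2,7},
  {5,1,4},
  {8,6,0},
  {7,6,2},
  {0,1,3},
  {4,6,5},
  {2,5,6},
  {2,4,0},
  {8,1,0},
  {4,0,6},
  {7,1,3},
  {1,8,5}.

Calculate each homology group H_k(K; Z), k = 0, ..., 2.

Fix the vertex order 0 < 1 < 2 < 3 < 4 < 5 < 6 < 7 < 8 and write every simplex with vertices in increasing order. Then dim K = 2 and the simplices of K are:

  0-simplices (9): [0], [1], [2], [3], [4], [5], [6], [7], [8]
  1-simplices (27): (27 of them)
  2-simplices (18): [0,1,3], [0,1,8], [0,2,3], [0,2,4], [0,4,6], [0,6,8], [1,3,7], [1,4,5], [1,4,7], [1,5,8], [2,3,5], [2,4,7], [2,5,6], [2,6,7], [3,5,8], [3,7,8], [4,5,6], [6,7,8]

Hence C_0 ≅ Z^9, C_1 ≅ Z^27, C_2 ≅ Z^18.

∂_1: C_1 → C_0 sends each edge [p,q] (with p < q) to q − p. For instance
  ∂[1,8] = [8] − [1].
This gives a 9×27 integer matrix of rank 8; reducing to Smith normal form yields diagonal entries (1,1,1,1,1,1,1,1).

∂_2: C_2 → C_1 acts by ∂[p,q,r] = [q,r] − [p,r] + [p,q]. For instance
  ∂[1,4,5] = [4,5] − [1,5] + [1,4],
  ∂[3,5,8] = [5,8] − [3,8] + [3,5].
As a 27×18 matrix over Z this has rank 18, with invariant factors (1,1,1,1,1,1,1,1,1,1,1,1,1,1,1,1,1,2).

Reading off H_k = ker ∂_k / im ∂_{k+1}:

  H_0: rank C_0 − rank ∂_1 = 9 − 8 = 1, and the invariant factors of ∂_1 are all 1, so H_0 ≅ Z.
  H_1: rank ker ∂_1 − rank ∂_2 = (27 − 8) − 18 = 1, and ∂_2 has invariant factor 2 > 1, so H_1 ≅ Z ⊕ Z/2Z.
  H_2: rank ker ∂_2 − rank ∂_3 = (18 − 18) − 0 = 0, and there is no ∂_3, so H_2 ≅ 0.

(K is a triangulation of the Klein bottle.)

H_0 ≅ Z,  H_1 ≅ Z ⊕ Z/2Z,  H_2 = 0.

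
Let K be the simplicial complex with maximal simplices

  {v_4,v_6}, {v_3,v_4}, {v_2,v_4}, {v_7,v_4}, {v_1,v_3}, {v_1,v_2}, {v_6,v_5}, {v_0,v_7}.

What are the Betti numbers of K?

We work with the vertex ordering v_0 < v_1 < v_2 < v_3 < v_4 < v_5 < v_6 < v_7. The simplices of K, each written with vertices in increasing order, are:

  0-simplices (8): [v_0], [v_1], [v_2], [v_3], [v_4], [v_5], [v_6], [v_7]
  1-simplices (8): [v_0,v_7], [v_1,v_2], [v_1,v_3], [v_2,v_4], [v_3,v_4], [v_4,v_6], [v_4,v_7], [v_5,v_6]

so the chain groups are C_0 ≅ Z^8, C_1 ≅ Z^8.

∂_1: C_1 → C_0 maps an edge to its endpoints' difference, ∂[p,q] = q − p.
The 8×8 boundary matrix has rank 7 and Smith normal form diag(1,1,1,1,1,1,1).

Reading off H_k = ker ∂_k / im ∂_{k+1}:

  H_0: rank C_0 − rank ∂_1 = 8 − 7 = 1, and the invariant factors of ∂_1 are all 1, so H_0 ≅ Z.
  H_1: rank ker ∂_1 − rank ∂_2 = (8 − 7) − 0 = 1, and there is no ∂_2, so H_1 ≅ Z.

Hence the Betti numbers are b_0 = 1, b_1 = 1.

b_0 = 1, b_1 = 1.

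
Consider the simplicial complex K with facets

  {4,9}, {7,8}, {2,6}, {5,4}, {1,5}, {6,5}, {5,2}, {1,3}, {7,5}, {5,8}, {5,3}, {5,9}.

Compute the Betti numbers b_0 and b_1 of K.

K has 9 vertices, 12 edges.
rank ∂_0 = 0, rank ∂_1 = 8 ⇒ b_0 = 9 − 0 − 8 = 1; all invariant factors of ∂_1 are 1 so no torsion. So H_0 ≅ Z.
rank ∂_1 = 8, rank ∂_2 = 0 ⇒ b_1 = 12 − 8 − 0 = 4. So H_1 ≅ Z^4.

b_0 = 1, b_1 = 4.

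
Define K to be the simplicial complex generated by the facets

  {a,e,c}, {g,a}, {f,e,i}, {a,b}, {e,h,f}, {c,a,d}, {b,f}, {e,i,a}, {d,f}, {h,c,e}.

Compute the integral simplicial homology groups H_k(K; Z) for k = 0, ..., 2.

H_0 = Z,  H_1 = Z^2,  H_2 = 0.

Fix the vertex order a < b < c < d < e < f < g < h < i and write every simplex with vertices in increasing order. Then dim K = 2 and the simplices of K are:

  0-simplices (9): a, b, c, d, e, f, g, h, i
  1-simplices (16): ab, ac, ad, ae, ag, ai, bf, cd, ce, ch, df, ef, eh, ei, fh, fi
  2-simplices (6): acd, ace, aei, ceh, efh, efi

so the chain groups are C_0 ≅ Z^9, C_1 ≅ Z^16, C_2 ≅ Z^6.

∂_1: C_1 → C_0 sends each edge [p,q] (with p < q) to q − p. For instance
  ∂ag = g − a.
As a 9×16 matrix over Z this has rank 8, with invariant factors (1,1,1,1,1,1,1,1).

The boundary map ∂_2: C_2 → C_1 sends each 2-simplex [p,q,r] to [q,r] − [p,r] + [p,q]. For instance
  ∂efi = fi − ei + ef,
  ∂efh = fh − eh + ef.
The 16×6 boundary matrix has rank 6 and Smith normal form diag(1,1,1,1,1,1).

Reading off H_k = ker ∂_k / im ∂_{k+1}:

  H_0: rank C_0 − rank ∂_1 = 9 − 8 = 1, and the invariant factors of ∂_1 are all 1, so H_0 ≅ Z.
  H_1: rank ker ∂_1 − rank ∂_2 = (16 − 8) − 6 = 2, and the invariant factors of ∂_2 are all 1, so H_1 ≅ Z^2.
  H_2: rank ker ∂_2 − rank ∂_3 = (6 − 6) − 0 = 0, and there is no ∂_3, so H_2 ≅ 0.

As a check, the Euler characteristic is 9 − 16 + 6 = -1, which agrees with 1 − 2 + 0 = -1.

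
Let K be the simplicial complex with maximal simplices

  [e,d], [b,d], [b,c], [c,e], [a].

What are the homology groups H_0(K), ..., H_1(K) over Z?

H_0 = Z^2,  H_1 = Z.

We work with the vertex ordering a < b < c < d < e. The simplices of K, each written with vertices in increasing order, are:

  0-simplices (5): a, b, c, d, e
  1-simplices (4): bc, bd, ce, de

Hence C_0 ≅ Z^5, C_1 ≅ Z^4.

The boundary map ∂_1: C_1 → C_0 sends each edge [p,q] (with p < q) to q − p. For instance
  ∂de = e − d.
The resulting 5×4 matrix has rank 3, and its Smith normal form has invariant factors (1,1,1).

From H_k ≅ ker(∂_k) / im(∂_{k+1}) we obtain:

  H_0: rank C_0 − rank ∂_1 = 5 − 3 = 2, and the invariant factors of ∂_1 are all 1, so H_0 = Z^2.
  H_1: rank ker ∂_1 − rank ∂_2 = (4 − 3) − 0 = 1, and there is no ∂_2, so H_1 = Z.

As a check, the Euler characteristic is 5 − 4 = 1, which agrees with 2 − 1 = 1.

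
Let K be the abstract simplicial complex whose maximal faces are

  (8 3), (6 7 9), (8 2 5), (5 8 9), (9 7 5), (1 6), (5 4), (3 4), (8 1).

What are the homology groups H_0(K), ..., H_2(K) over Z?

Fix the vertex order 1 < 2 < 3 < 4 < 5 < 6 < 7 < 8 < 9 and write every simplex with vertices in increasing order. Then dim K = 2 and the simplices of K are:

  0-simplices (9): [1], [2], [3], [4], [5], [6], [7], [8], [9]
  1-simplices (14): [1,6], [1,8], [2,5], [2,8], [3,4], [3,8], [4,5], [5,7], [5,8], [5,9], [6,7], [6,9], [7,9], [8,9]
  2-simplices (4): [2,5,8], [5,7,9], [5,8,9], [6,7,9]

Hence C_0 ≅ Z^9, C_1 ≅ Z^14, C_2 ≅ Z^4.

The boundary map ∂_1: C_1 → C_0 sends each edge [p,q] (with p < q) to q − p. For instance
  ∂[2,5] = [5] − [2].
This gives a 9×14 integer matrix of rank 8; reducing to Smith normal form yields diagonal entries (1,1,1,1,1,1,1,1).

Boundary ∂_2: C_2 → C_1 sends each 2-simplex [p,q,r] to [q,r] − [p,r] + [p,q]. For instance
  ∂[5,8,9] = [8,9] − [5,9] + [5,8],
  ∂[2,5,8] = [5,8] − [2,8] + [2,5].
As a 14×4 matrix over Z this has rank 4, with invariant factors (1,1,1,1).

Computing H_k = (kernel of ∂_k) / (image of ∂_{k+1}):

  H_0: rank C_0 − rank ∂_1 = 9 − 8 = 1, and the invariant factors of ∂_1 are all 1, so H_0 = Z.
  H_1: rank ker ∂_1 − rank ∂_2 = (14 − 8) − 4 = 2, and the invariant factors of ∂_2 are all 1, so H_1 = Z^2.
  H_2: rank ker ∂_2 − rank ∂_3 = (4 − 4) − 0 = 0, and there is no ∂_3, so H_2 = 0.

H_0 = Z,  H_1 = Z^2,  H_2 = 0.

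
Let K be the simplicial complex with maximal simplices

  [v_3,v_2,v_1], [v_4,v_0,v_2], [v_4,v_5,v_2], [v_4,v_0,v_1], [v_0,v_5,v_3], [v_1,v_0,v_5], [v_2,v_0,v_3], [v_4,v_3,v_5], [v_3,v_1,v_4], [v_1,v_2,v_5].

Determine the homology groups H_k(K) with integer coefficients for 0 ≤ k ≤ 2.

H_0 = Z,  H_1 = Z/2Z,  H_2 = 0.

Take the total order v_0 < v_1 < v_2 < v_3 < v_4 < v_5 on the vertex set. Then K (dimension 2) consists of the simplices:

  0-simplices (6): [v_0], [v_1], [v_2], [v_3], [v_4], [v_5]
  1-simplices (15): (15 of them)
  2-simplices (10): [v_0,v_1,v_4], [v_0,v_1,v_5], [v_0,v_2,v_3], [v_0,v_2,v_4], [v_0,v_3,v_5], [v_1,v_2,v_3], [v_1,v_2,v_5], [v_1,v_3,v_4], [v_2,v_4,v_5], [v_3,v_4,v_5]

so the chain groups are C_0 ≅ Z^6, C_1 ≅ Z^15, C_2 ≅ Z^10.

∂_1: C_1 → C_0 is given by ∂[p,q] = [q] − [p]. For instance
  ∂[v_1,v_4] = [v_4] − [v_1].
The 6×15 boundary matrix has rank 5 and Smith normal form diag(1,1,1,1,1).

The boundary map ∂_2: C_2 → C_1 acts by ∂[p,q,r] = [q,r] − [p,r] + [p,q]. For instance
  ∂[v_1,v_2,v_3] = [v_2,v_3] − [v_1,v_3] + [v_1,v_2],
  ∂[v_0,v_1,v_4] = [v_1,v_4] − [v_0,v_4] + [v_0,v_1].
The resulting 15×10 matrix has rank 10, and its Smith normal form has invariant factors (1,1,1,1,1,1,1,1,1,2).

From H_k ≅ ker(∂_k) / im(∂_{k+1}) we obtain:

  H_0: rank C_0 − rank ∂_1 = 6 − 5 = 1, and the invariant factors of ∂_1 are all 1, so H_0 = Z.
  H_1: rank ker ∂_1 − rank ∂_2 = (15 − 5) − 10 = 0, and ∂_2 has invariant factor 2 > 1, so H_1 = Z/2Z.
  H_2: rank ker ∂_2 − rank ∂_3 = (10 − 10) − 0 = 0, and there is no ∂_3, so H_2 = 0.

As a check, the Euler characteristic is 6 − 15 + 10 = 1, which agrees with 1 − 0 + 0 = 1.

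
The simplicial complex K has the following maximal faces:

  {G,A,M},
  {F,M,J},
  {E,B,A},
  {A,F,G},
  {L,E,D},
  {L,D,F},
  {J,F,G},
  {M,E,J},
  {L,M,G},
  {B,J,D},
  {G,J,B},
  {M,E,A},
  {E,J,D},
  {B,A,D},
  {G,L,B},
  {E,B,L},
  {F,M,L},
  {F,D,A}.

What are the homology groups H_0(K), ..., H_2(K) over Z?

Fix the vertex order A < B < D < E < F < G < J < L < M and write every simplex with vertices in increasing order. Then dim K = 2 and the simplices of K are:

  0-simplices (9): A, B, D, E, F, G, J, L, M
  1-simplices (27): AB, AD, AE, AF, AG, AM, BD, BE, BG, BJ, BL, DE, DF, DJ, DL, EJ, EL, EM, FG, FJ, FL, FM, GJ, GL, GM, JM, LM
  2-simplices (18): ABD, ABE, ADF, AEM, AFG, AGM, BDJ, BEL, BGJ, BGL, DEJ, DEL, DFL, EJM, FGJ, FJM, FLM, GLM

giving chain groups C_0 ≅ Z^9, C_1 ≅ Z^27, C_2 ≅ Z^18.

The boundary map ∂_1: C_1 → C_0 maps an edge to its endpoints' difference, ∂[p,q] = q − p.
As a 9×27 matrix over Z this has rank 8, with invariant factors (1,1,1,1,1,1,1,1).

The boundary map ∂_2: C_2 → C_1 maps a triangle to the signed sum of its edges. For instance
  ∂DEL = EL − DL + DE,
  ∂AEM = EM − AM + AE.
As a 27×18 matrix over Z this has rank 18, with invariant factors (1,1,1,1,1,1,1,1,1,1,1,1,1,1,1,1,1,2).

From H_k ≅ ker(∂_k) / im(∂_{k+1}) we obtain:

  H_0: rank C_0 − rank ∂_1 = 9 − 8 = 1, and the invariant factors of ∂_1 are all 1, so H_0 = Z.
  H_1: rank ker ∂_1 − rank ∂_2 = (27 − 8) − 18 = 1, and ∂_2 has invariant factor 2 > 1, so H_1 = Z × Z/2.
  H_2: rank ker ∂_2 − rank ∂_3 = (18 − 18) − 0 = 0, and there is no ∂_3, so H_2 = 0.

As a check, the Euler characteristic is 9 − 27 + 18 = 0, which agrees with 1 − 1 + 0 = 0.

H_0 ≅ Z,  H_1 ≅ Z × Z/2,  H_2 = 0.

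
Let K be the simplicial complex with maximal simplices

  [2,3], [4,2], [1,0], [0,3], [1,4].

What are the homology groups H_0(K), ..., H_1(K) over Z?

Take the total order 0 < 1 < 2 < 3 < 4 on the vertex set. Then K (dimension 1) consists of the simplices:

  0-simplices (5): [0], [1], [2], [3], [4]
  1-simplices (5): [0,1], [0,3], [1,4], [2,3], [2,4]

Hence C_0 ≅ Z^5, C_1 ≅ Z^5.

∂_1: C_1 → C_0 sends each edge [p,q] (with p < q) to q − p. For instance
  ∂[0,1] = [1] − [0].
This gives a 5×5 integer matrix of rank 4; reducing to Smith normal form yields diagonal entries (1,1,1,1).

From H_k ≅ ker(∂_k) / im(∂_{k+1}) we obtain:

  H_0: rank C_0 − rank ∂_1 = 5 − 4 = 1, and the invariant factors of ∂_1 are all 1, so H_0 ≅ Z.
  H_1: rank ker ∂_1 − rank ∂_2 = (5 − 4) − 0 = 1, and there is no ∂_2, so H_1 ≅ Z.

As a check, the Euler characteristic is 5 − 5 = 0, which agrees with 1 − 1 = 0.

H_0 = Z,  H_1 = Z.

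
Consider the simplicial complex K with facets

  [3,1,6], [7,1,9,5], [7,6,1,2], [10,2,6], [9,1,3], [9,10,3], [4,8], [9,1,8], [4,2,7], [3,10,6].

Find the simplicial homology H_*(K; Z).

H_0 = Z,  H_1 = Z,  H_2 = 0,  H_3 = 0.

Order the vertices as 1 < 2 < 3 < 4 < 5 < 6 < 7 < 8 < 9 < 10. Listing each simplex with vertices in this order, K has dimension 3 with simplices:

  0-simplices (10): [1], [2], [3], [4], [5], [6], [7], [8], [9], [10]
  1-simplices (23): (23 of them)
  2-simplices (15): [1,2,6], [1,2,7], [1,3,6], [1,3,9], [1,5,7], [1,5,9], [1,6,7], [1,7,9], [1,8,9], [2,4,7], [2,6,7], [2,6,10], [3,6,10], [3,9,10], [5,7,9]
  3-simplices (2): [1,2,6,7], [1,5,7,9]

giving chain groups C_0 ≅ Z^10, C_1 ≅ Z^23, C_2 ≅ Z^15, C_3 ≅ Z^2.

Boundary ∂_1: C_1 → C_0 sends each edge [p,q] (with p < q) to q − p.
As a 10×23 matrix over Z this has rank 9, with invariant factors (1,1,1,1,1,1,1,1,1).

Boundary ∂_2: C_2 → C_1 acts by ∂[p,q,r] = [q,r] − [p,r] + [p,q]. For instance
  ∂[1,3,6] = [3,6] − [1,6] + [1,3],
  ∂[1,6,7] = [6,7] − [1,7] + [1,6].
This gives a 23×15 integer matrix of rank 13; reducing to Smith normal form yields diagonal entries (1,1,1,1,1,1,1,1,1,1,1,1,1).

The boundary map ∂_3: C_3 → C_2 sends each 3-simplex σ to the alternating sum Σ_i (−1)^i (σ with its i-th vertex removed). For instance
  ∂[1,5,7,9] = [5,7,9] − [1,7,9] + [1,5,9] − [1,5,7],
  ∂[1,2,6,7] = [2,6,7] − [1,6,7] + [1,2,7] − [1,2,6].
The resulting 15×2 matrix has rank 2, and its Smith normal form has invariant factors (1,1).

From H_k ≅ ker(∂_k) / im(∂_{k+1}) we obtain:

  H_0: rank C_0 − rank ∂_1 = 10 − 9 = 1, and the invariant factors of ∂_1 are all 1, so H_0 = Z.
  H_1: rank ker ∂_1 − rank ∂_2 = (23 − 9) − 13 = 1, and the invariant factors of ∂_2 are all 1, so H_1 = Z.
  H_2: rank ker ∂_2 − rank ∂_3 = (15 − 13) − 2 = 0, and the invariant factors of ∂_3 are all 1, so H_2 = 0.
  H_3: rank ker ∂_3 − rank ∂_4 = (2 − 2) − 0 = 0, and there is no ∂_4, so H_3 = 0.

As a check, the Euler characteristic is 10 − 23 + 15 − 2 = 0, which agrees with 1 − 1 + 0 − 0 = 0.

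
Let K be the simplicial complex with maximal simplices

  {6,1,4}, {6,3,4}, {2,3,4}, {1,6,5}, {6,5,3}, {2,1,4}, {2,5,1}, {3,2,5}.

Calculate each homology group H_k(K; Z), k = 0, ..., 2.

H_0 ≅ Z,  H_1 = 0,  H_2 ≅ Z.

Fix the vertex order 1 < 2 < 3 < 4 < 5 < 6 and write every simplex with vertices in increasing order. Then dim K = 2 and the simplices of K are:

  0-simplices (6): [1], [2], [3], [4], [5], [6]
  1-simplices (12): [1,2], [1,4], [1,5], [1,6], [2,3], [2,4], [2,5], [3,4], [3,5], [3,6], [4,6], [5,6]
  2-simplices (8): [1,2,4], [1,2,5], [1,4,6], [1,5,6], [2,3,4], [2,3,5], [3,4,6], [3,5,6]

Hence C_0 ≅ Z^6, C_1 ≅ Z^12, C_2 ≅ Z^8.

The boundary map ∂_1: C_1 → C_0 sends each edge [p,q] (with p < q) to q − p.
This gives a 6×12 integer matrix of rank 5; reducing to Smith normal form yields diagonal entries (1,1,1,1,1).

Boundary ∂_2: C_2 → C_1 sends each 2-simplex [p,q,r] to [q,r] − [p,r] + [p,q]. For instance
  ∂[2,3,4] = [3,4] − [2,4] + [2,3],
  ∂[3,5,6] = [5,6] − [3,6] + [3,5].
The resulting 12×8 matrix has rank 7, and its Smith normal form has invariant factors (1,1,1,1,1,1,1).

Computing H_k = (kernel of ∂_k) / (image of ∂_{k+1}):

  H_0: rank C_0 − rank ∂_1 = 6 − 5 = 1, and the invariant factors of ∂_1 are all 1, so H_0 ≅ Z.
  H_1: rank ker ∂_1 − rank ∂_2 = (12 − 5) − 7 = 0, and the invariant factors of ∂_2 are all 1, so H_1 ≅ 0.
  H_2: rank ker ∂_2 − rank ∂_3 = (8 − 7) − 0 = 1, and there is no ∂_3, so H_2 ≅ Z.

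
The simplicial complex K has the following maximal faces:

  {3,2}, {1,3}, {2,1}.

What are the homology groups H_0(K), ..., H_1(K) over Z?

Fix the vertex order 1 < 2 < 3 and write every simplex with vertices in increasing order. Then dim K = 1 and the simplices of K are:

  0-simplices (3): [1], [2], [3]
  1-simplices (3): [1,2], [1,3], [2,3]

giving chain groups C_0 ≅ Z^3, C_1 ≅ Z^3.

∂_1: C_1 → C_0 sends each edge [p,q] (with p < q) to q − p. For instance
  ∂[1,2] = [2] − [1].
The resulting 3×3 matrix has rank 2, and its Smith normal form has invariant factors (1,1).

Reading off H_k = ker ∂_k / im ∂_{k+1}:

  H_0: rank C_0 − rank ∂_1 = 3 − 2 = 1, and the invariant factors of ∂_1 are all 1, so H_0 ≅ Z.
  H_1: rank ker ∂_1 − rank ∂_2 = (3 − 2) − 0 = 1, and there is no ∂_2, so H_1 ≅ Z.

H_0 = Z,  H_1 = Z.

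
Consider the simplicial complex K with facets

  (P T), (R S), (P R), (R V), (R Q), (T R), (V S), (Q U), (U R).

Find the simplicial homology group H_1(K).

H_1 ≅ Z^3.

Take the total order P < Q < R < S < T < U < V on the vertex set. Then K (dimension 1) consists of the simplices:

  0-simplices (7): P, Q, R, S, T, U, V
  1-simplices (9): PR, PT, QR, QU, RS, RT, RU, RV, SV

Hence C_0 ≅ Z^7, C_1 ≅ Z^9.

Boundary ∂_1: C_1 → C_0 maps an edge to its endpoints' difference, ∂[p,q] = q − p. For instance
  ∂RU = U − R.
The resulting 7×9 matrix has rank 6, and its Smith normal form has invariant factors (1,1,1,1,1,1).

Reading off H_k = ker ∂_k / im ∂_{k+1}:

  H_1: rank ker ∂_1 − rank ∂_2 = (9 − 6) − 0 = 3, and there is no ∂_2, so H_1 ≅ Z^3.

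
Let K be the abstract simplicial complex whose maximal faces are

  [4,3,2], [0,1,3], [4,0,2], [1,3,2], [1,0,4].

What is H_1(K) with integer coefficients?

Order the vertices as 0 < 1 < 2 < 3 < 4. Listing each simplex with vertices in this order, K has dimension 2 with simplices:

  0-simplices (5): [0], [1], [2], [3], [4]
  1-simplices (10): [0,1], [0,2], [0,3], [0,4], [1,2], [1,3], [1,4], [2,3], [2,4], [3,4]
  2-simplices (5): [0,1,3], [0,1,4], [0,2,4], [1,2,3], [2,3,4]

giving chain groups C_0 ≅ Z^5, C_1 ≅ Z^10, C_2 ≅ Z^5.

Boundary ∂_1: C_1 → C_0 sends each edge [p,q] (with p < q) to q − p. For instance
  ∂[0,3] = [3] − [0].
The 5×10 boundary matrix has rank 4 and Smith normal form diag(1,1,1,1).

Boundary ∂_2: C_2 → C_1 maps a triangle to the signed sum of its edges. For instance
  ∂[1,2,3] = [2,3] − [1,3] + [1,2],
  ∂[0,2,4] = [2,4] − [0,4] + [0,2].
As a 10×5 matrix over Z this has rank 5, with invariant factors (1,1,1,1,1).

From H_k ≅ ker(∂_k) / im(∂_{k+1}) we obtain:

  H_1: rank ker ∂_1 − rank ∂_2 = (10 − 4) − 5 = 1, and the invariant factors of ∂_2 are all 1, so H_1 ≅ Z.

(K is a triangulation of the Möbius band.)

H_1 ≅ Z.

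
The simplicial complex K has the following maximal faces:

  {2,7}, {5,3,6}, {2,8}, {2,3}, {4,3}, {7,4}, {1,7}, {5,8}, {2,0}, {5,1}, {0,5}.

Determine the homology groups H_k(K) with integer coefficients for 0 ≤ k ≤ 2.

K has 9 vertices, 13 edges, 1 triangle.
rank ∂_0 = 0, rank ∂_1 = 8 ⇒ b_0 = 9 − 0 − 8 = 1; all invariant factors of ∂_1 are 1 so no torsion. So H_0 ≅ Z.
rank ∂_1 = 8, rank ∂_2 = 1 ⇒ b_1 = 13 − 8 − 1 = 4; all invariant factors of ∂_2 are 1 so no torsion. So H_1 ≅ Z^4.
rank ∂_2 = 1, rank ∂_3 = 0 ⇒ b_2 = 1 − 1 − 0 = 0. So H_2 ≅ 0.

H_0 ≅ Z,  H_1 ≅ Z^4,  H_2 = 0.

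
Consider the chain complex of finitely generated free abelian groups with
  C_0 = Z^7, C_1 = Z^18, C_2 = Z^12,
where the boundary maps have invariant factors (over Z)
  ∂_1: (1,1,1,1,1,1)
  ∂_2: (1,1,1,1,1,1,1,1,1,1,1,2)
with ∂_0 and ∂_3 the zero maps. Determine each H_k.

H_0 = Z,  H_1 = Z/2,  H_2 = 0.

H_0: b_0 = 7 − 0 − 6 = 1; torsion from ∂_1 factors > 1: none. So H_0 = Z.
H_1: b_1 = 18 − 6 − 12 = 0; torsion from ∂_2 factors > 1: [2]. So H_1 = Z/2.
H_2: b_2 = 12 − 12 − 0 = 0; torsion from ∂_3 factors > 1: none. So H_2 = 0.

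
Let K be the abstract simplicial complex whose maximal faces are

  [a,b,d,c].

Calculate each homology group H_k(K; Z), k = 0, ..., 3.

Take the total order a < b < c < d on the vertex set. Then K (dimension 3) consists of the simplices:

  0-simplices (4): a, b, c, d
  1-simplices (6): ab, ac, ad, bc, bd, cd
  2-simplices (4): abc, abd, acd, bcd
  3-simplices (1): abcd

Hence C_0 ≅ Z^4, C_1 ≅ Z^6, C_2 ≅ Z^4, C_3 ≅ Z^1.

The boundary map ∂_1: C_1 → C_0 maps an edge to its endpoints' difference, ∂[p,q] = q − p. For instance
  ∂ad = d − a.
The resulting 4×6 matrix has rank 3, and its Smith normal form has invariant factors (1,1,1).

The boundary map ∂_2: C_2 → C_1 acts by ∂[p,q,r] = [q,r] − [p,r] + [p,q]. For instance
  ∂acd = cd − ad + ac,
  ∂abd = bd − ad + ab.
As a 6×4 matrix over Z this has rank 3, with invariant factors (1,1,1).

The boundary map ∂_3: C_3 → C_2 sends each 3-simplex σ to the alternating sum Σ_i (−1)^i (σ with its i-th vertex removed). For instance
  ∂abcd = bcd − acd + abd − abc.
The 4×1 boundary matrix has rank 1 and Smith normal form diag(1).

From H_k ≅ ker(∂_k) / im(∂_{k+1}) we obtain:

  H_0: rank C_0 − rank ∂_1 = 4 − 3 = 1, and the invariant factors of ∂_1 are all 1, so H_0 ≅ Z.
  H_1: rank ker ∂_1 − rank ∂_2 = (6 − 3) − 3 = 0, and the invariant factors of ∂_2 are all 1, so H_1 ≅ 0.
  H_2: rank ker ∂_2 − rank ∂_3 = (4 − 3) − 1 = 0, and the invariant factors of ∂_3 are all 1, so H_2 ≅ 0.
  H_3: rank ker ∂_3 − rank ∂_4 = (1 − 1) − 0 = 0, and there is no ∂_4, so H_3 ≅ 0.

As a check, the Euler characteristic is 4 − 6 + 4 − 1 = 1, which agrees with 1 − 0 + 0 − 0 = 1.

H_0 ≅ Z,  H_1 = 0,  H_2 = 0,  H_3 = 0.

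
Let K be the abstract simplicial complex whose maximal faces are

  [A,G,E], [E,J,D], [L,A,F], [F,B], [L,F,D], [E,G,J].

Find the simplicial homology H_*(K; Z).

H_0 = Z,  H_1 = Z,  H_2 = 0.

Order the vertices as A < B < D < E < F < G < J < L. Listing each simplex with vertices in this order, K has dimension 2 with simplices:

  0-simplices (8): A, B, D, E, F, G, J, L
  1-simplices (13): AE, AF, AG, AL, BF, DE, DF, DJ, DL, EG, EJ, FL, GJ
  2-simplices (5): AEG, AFL, DEJ, DFL, EGJ

Hence C_0 ≅ Z^8, C_1 ≅ Z^13, C_2 ≅ Z^5.

Boundary ∂_1: C_1 → C_0 is given by ∂[p,q] = [q] − [p]. For instance
  ∂BF = F − B.
The 8×13 boundary matrix has rank 7 and Smith normal form diag(1,1,1,1,1,1,1).

∂_2: C_2 → C_1 acts by ∂[p,q,r] = [q,r] − [p,r] + [p,q]. For instance
  ∂AEG = EG − AG + AE,
  ∂DFL = FL − DL + DF.
As a 13×5 matrix over Z this has rank 5, with invariant factors (1,1,1,1,1).

From H_k ≅ ker(∂_k) / im(∂_{k+1}) we obtain:

  H_0: rank C_0 − rank ∂_1 = 8 − 7 = 1, and the invariant factors of ∂_1 are all 1, so H_0 ≅ Z.
  H_1: rank ker ∂_1 − rank ∂_2 = (13 − 7) − 5 = 1, and the invariant factors of ∂_2 are all 1, so H_1 ≅ Z.
  H_2: rank ker ∂_2 − rank ∂_3 = (5 − 5) − 0 = 0, and there is no ∂_3, so H_2 ≅ 0.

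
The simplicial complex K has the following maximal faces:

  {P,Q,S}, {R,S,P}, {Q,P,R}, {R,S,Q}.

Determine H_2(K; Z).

H_2 = Z.

K has 4 vertices, 6 edges, 4 triangles.
rank ∂_2 = 3, rank ∂_3 = 0 ⇒ b_2 = 4 − 3 − 0 = 1. So H_2 = Z.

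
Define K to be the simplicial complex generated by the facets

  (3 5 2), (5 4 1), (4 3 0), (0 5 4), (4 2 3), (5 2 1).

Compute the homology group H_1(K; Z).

Take the total order 0 < 1 < 2 < 3 < 4 < 5 on the vertex set. Then K (dimension 2) consists of the simplices:

  0-simplices (6): [0], [1], [2], [3], [4], [5]
  1-simplices (12): [0,3], [0,4], [0,5], [1,2], [1,4], [1,5], [2,3], [2,4], [2,5], [3,4], [3,5], [4,5]
  2-simplices (6): [0,3,4], [0,4,5], [1,2,5], [1,4,5], [2,3,4], [2,3,5]

giving chain groups C_0 ≅ Z^6, C_1 ≅ Z^12, C_2 ≅ Z^6.

Boundary ∂_1: C_1 → C_0 sends each edge [p,q] (with p < q) to q − p.
This gives a 6×12 integer matrix of rank 5; reducing to Smith normal form yields diagonal entries (1,1,1,1,1).

The boundary map ∂_2: C_2 → C_1 sends each 2-simplex [p,q,r] to [q,r] − [p,r] + [p,q]. For instance
  ∂[2,3,4] = [3,4] − [2,4] + [2,3],
  ∂[1,2,5] = [2,5] − [1,5] + [1,2].
As a 12×6 matrix over Z this has rank 6, with invariant factors (1,1,1,1,1,1).

Now H_k = ker ∂_k / im ∂_{k+1}, so:

  H_1: rank ker ∂_1 − rank ∂_2 = (12 − 5) − 6 = 1, and the invariant factors of ∂_2 are all 1, so H_1 = Z.

H_1 = Z.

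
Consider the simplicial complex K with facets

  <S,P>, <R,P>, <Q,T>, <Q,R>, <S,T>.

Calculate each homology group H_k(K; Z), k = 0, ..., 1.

H_0 = Z,  H_1 = Z.

Order the vertices as P < Q < R < S < T. Listing each simplex with vertices in this order, K has dimension 1 with simplices:

  0-simplices (5): P, Q, R, S, T
  1-simplices (5): PR, PS, QR, QT, ST

so the chain groups are C_0 ≅ Z^5, C_1 ≅ Z^5.

∂_1: C_1 → C_0 maps an edge to its endpoints' difference, ∂[p,q] = q − p.
The 5×5 boundary matrix has rank 4 and Smith normal form diag(1,1,1,1).

Reading off H_k = ker ∂_k / im ∂_{k+1}:

  H_0: rank C_0 − rank ∂_1 = 5 − 4 = 1, and the invariant factors of ∂_1 are all 1, so H_0 = Z.
  H_1: rank ker ∂_1 − rank ∂_2 = (5 − 4) − 0 = 1, and there is no ∂_2, so H_1 = Z.

As a check, the Euler characteristic is 5 − 5 = 0, which agrees with 1 − 1 = 0.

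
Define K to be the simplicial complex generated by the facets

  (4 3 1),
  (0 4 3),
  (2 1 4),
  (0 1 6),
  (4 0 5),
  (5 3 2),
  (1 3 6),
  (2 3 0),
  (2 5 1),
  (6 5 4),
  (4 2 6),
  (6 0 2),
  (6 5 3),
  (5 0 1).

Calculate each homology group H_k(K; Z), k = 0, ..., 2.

H_0 = Z,  H_1 = Z^2,  H_2 = Z.

We work with the vertex ordering 0 < 1 < 2 < 3 < 4 < 5 < 6. The simplices of K, each written with vertices in increasing order, are:

  0-simplices (7): [0], [1], [2], [3], [4], [5], [6]
  1-simplices (21): [0,1], [0,2], [0,3], [0,4], [0,5], [0,6], [1,2], [1,3], [1,4], [1,5], [1,6], [2,3], [2,4], [2,5], [2,6], [3,4], [3,5], [3,6], [4,5], [4,6], [5,6]
  2-simplices (14): [0,1,5], [0,1,6], [0,2,3], [0,2,6], [0,3,4], [0,4,5], [1,2,4], [1,2,5], [1,3,4], [1,3,6], [2,3,5], [2,4,6], [3,5,6], [4,5,6]

Hence C_0 ≅ Z^7, C_1 ≅ Z^21, C_2 ≅ Z^14.

∂_1: C_1 → C_0 is given by ∂[p,q] = [q] − [p]. For instance
  ∂[4,6] = [6] − [4].
This gives a 7×21 integer matrix of rank 6; reducing to Smith normal form yields diagonal entries (1,1,1,1,1,1).

∂_2: C_2 → C_1 maps a triangle to the signed sum of its edges. For instance
  ∂[4,5,6] = [5,6] − [4,6] + [4,5],
  ∂[0,2,6] = [2,6] − [0,6] + [0,2].
The resulting 21×14 matrix has rank 13, and its Smith normal form has invariant factors (1,1,1,1,1,1,1,1,1,1,1,1,1).

Computing H_k = (kernel of ∂_k) / (image of ∂_{k+1}):

  H_0: rank C_0 − rank ∂_1 = 7 − 6 = 1, and the invariant factors of ∂_1 are all 1, so H_0 ≅ Z.
  H_1: rank ker ∂_1 − rank ∂_2 = (21 − 6) − 13 = 2, and the invariant factors of ∂_2 are all 1, so H_1 ≅ Z^2.
  H_2: rank ker ∂_2 − rank ∂_3 = (14 − 13) − 0 = 1, and there is no ∂_3, so H_2 ≅ Z.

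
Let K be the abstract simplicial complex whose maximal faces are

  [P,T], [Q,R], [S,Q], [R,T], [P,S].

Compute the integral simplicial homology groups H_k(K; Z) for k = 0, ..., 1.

Order the vertices as P < Q < R < S < T. Listing each simplex with vertices in this order, K has dimension 1 with simplices:

  0-simplices (5): P, Q, R, S, T
  1-simplices (5): PS, PT, QR, QS, RT

so the chain groups are C_0 ≅ Z^5, C_1 ≅ Z^5.

∂_1: C_1 → C_0 maps an edge to its endpoints' difference, ∂[p,q] = q − p. For instance
  ∂PS = S − P.
The 5×5 boundary matrix has rank 4 and Smith normal form diag(1,1,1,1).

Now H_k = ker ∂_k / im ∂_{k+1}, so:

  H_0: rank C_0 − rank ∂_1 = 5 − 4 = 1, and the invariant factors of ∂_1 are all 1, so H_0 ≅ Z.
  H_1: rank ker ∂_1 − rank ∂_2 = (5 − 4) − 0 = 1, and there is no ∂_2, so H_1 ≅ Z.

H_0 = Z,  H_1 = Z.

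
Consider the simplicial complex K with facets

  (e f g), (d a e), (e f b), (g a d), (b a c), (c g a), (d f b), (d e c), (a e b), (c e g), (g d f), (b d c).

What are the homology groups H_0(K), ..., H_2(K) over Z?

Fix the vertex order a < b < c < d < e < f < g and write every simplex with vertices in increasing order. Then dim K = 2 and the simplices of K are:

  0-simplices (7): a, b, c, d, e, f, g
  1-simplices (18): ab, ac, ad, ae, ag, bc, bd, be, bf, cd, ce, cg, de, df, dg, ef, eg, fg
  2-simplices (12): abc, abe, acg, ade, adg, bcd, bdf, bef, cde, ceg, dfg, efg

giving chain groups C_0 ≅ Z^7, C_1 ≅ Z^18, C_2 ≅ Z^12.

The boundary map ∂_1: C_1 → C_0 is given by ∂[p,q] = [q] − [p].
This gives a 7×18 integer matrix of rank 6; reducing to Smith normal form yields diagonal entries (1,1,1,1,1,1).

Boundary ∂_2: C_2 → C_1 sends each 2-simplex [p,q,r] to [q,r] − [p,r] + [p,q]. For instance
  ∂cde = de − ce + cd,
  ∂abe = be − ae + ab.
The 18×12 boundary matrix has rank 12 and Smith normal form diag(1,1,1,1,1,1,1,1,1,1,1,2).

Reading off H_k = ker ∂_k / im ∂_{k+1}:

  H_0: rank C_0 − rank ∂_1 = 7 − 6 = 1, and the invariant factors of ∂_1 are all 1, so H_0 = Z.
  H_1: rank ker ∂_1 − rank ∂_2 = (18 − 6) − 12 = 0, and ∂_2 has invariant factor 2 > 1, so H_1 = Z/2.
  H_2: rank ker ∂_2 − rank ∂_3 = (12 − 12) − 0 = 0, and there is no ∂_3, so H_2 = 0.

(K is a triangulation of the real projective plane RP^2.)

H_0 = Z,  H_1 = Z/2,  H_2 = 0.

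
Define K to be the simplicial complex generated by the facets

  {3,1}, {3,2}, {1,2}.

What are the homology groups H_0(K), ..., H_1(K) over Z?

H_0 = Z,  H_1 = Z.

Order the vertices as 1 < 2 < 3. Listing each simplex with vertices in this order, K has dimension 1 with simplices:

  0-simplices (3): [1], [2], [3]
  1-simplices (3): [1,2], [1,3], [2,3]

so the chain groups are C_0 ≅ Z^3, C_1 ≅ Z^3.

Boundary ∂_1: C_1 → C_0 maps an edge to its endpoints' difference, ∂[p,q] = q − p. For instance
  ∂[1,3] = [3] − [1].
This gives a 3×3 integer matrix of rank 2; reducing to Smith normal form yields diagonal entries (1,1).

From H_k ≅ ker(∂_k) / im(∂_{k+1}) we obtain:

  H_0: rank C_0 − rank ∂_1 = 3 − 2 = 1, and the invariant factors of ∂_1 are all 1, so H_0 = Z.
  H_1: rank ker ∂_1 − rank ∂_2 = (3 − 2) − 0 = 1, and there is no ∂_2, so H_1 = Z.

(K is a triangulation of the circle S^1.)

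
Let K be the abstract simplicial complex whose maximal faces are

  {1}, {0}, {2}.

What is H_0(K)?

H_0 = Z^3.

Take the total order 0 < 1 < 2 on the vertex set. Then K (dimension 0) consists of the simplices:

  0-simplices (3): [0], [1], [2]

Hence C_0 ≅ Z^3.

Now H_k = ker ∂_k / im ∂_{k+1}, so:

  H_0: rank C_0 − rank ∂_1 = 3 − 0 = 3, and there is no ∂_1, so H_0 ≅ Z^3.

(K is a triangulation of a set of 3 points.)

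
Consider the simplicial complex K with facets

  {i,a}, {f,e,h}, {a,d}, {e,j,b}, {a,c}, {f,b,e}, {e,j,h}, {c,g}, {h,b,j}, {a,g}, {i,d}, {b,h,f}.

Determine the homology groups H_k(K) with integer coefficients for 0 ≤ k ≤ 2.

H_0 ≅ Z^2,  H_1 ≅ Z^2,  H_2 ≅ Z.

Order the vertices as a < b < c < d < e < f < g < h < i < j. Listing each simplex with vertices in this order, K has dimension 2 with simplices:

  0-simplices (10): a, b, c, d, e, f, g, h, i, j
  1-simplices (15): ac, ad, ag, ai, be, bf, bh, bj, cg, di, ef, eh, ej, fh, hj
  2-simplices (6): bef, bej, bfh, bhj, efh, ehj

so the chain groups are C_0 ≅ Z^10, C_1 ≅ Z^15, C_2 ≅ Z^6.

∂_1: C_1 → C_0 maps an edge to its endpoints' difference, ∂[p,q] = q − p. For instance
  ∂ac = c − a.
As a 10×15 matrix over Z this has rank 8, with invariant factors (1,1,1,1,1,1,1,1).

∂_2: C_2 → C_1 maps a triangle to the signed sum of its edges. For instance
  ∂bef = ef − bf + be,
  ∂bej = ej − bj + be.
The 15×6 boundary matrix has rank 5 and Smith normal form diag(1,1,1,1,1).

Reading off H_k = ker ∂_k / im ∂_{k+1}:

  H_0: rank C_0 − rank ∂_1 = 10 − 8 = 2, and the invariant factors of ∂_1 are all 1, so H_0 = Z^2.
  H_1: rank ker ∂_1 − rank ∂_2 = (15 − 8) − 5 = 2, and the invariant factors of ∂_2 are all 1, so H_1 = Z^2.
  H_2: rank ker ∂_2 − rank ∂_3 = (6 − 5) − 0 = 1, and there is no ∂_3, so H_2 = Z.

As a check, the Euler characteristic is 10 − 15 + 6 = 1, which agrees with 2 − 2 + 1 = 1.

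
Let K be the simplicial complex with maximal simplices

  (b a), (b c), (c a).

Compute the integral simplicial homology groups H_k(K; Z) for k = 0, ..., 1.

H_0 ≅ Z,  H_1 ≅ Z.

Fix the vertex order a < b < c and write every simplex with vertices in increasing order. Then dim K = 1 and the simplices of K are:

  0-simplices (3): a, b, c
  1-simplices (3): ab, ac, bc

so the chain groups are C_0 ≅ Z^3, C_1 ≅ Z^3.

Boundary ∂_1: C_1 → C_0 is given by ∂[p,q] = [q] − [p]. For instance
  ∂ab = b − a.
The 3×3 boundary matrix has rank 2 and Smith normal form diag(1,1).

Now H_k = ker ∂_k / im ∂_{k+1}, so:

  H_0: rank C_0 − rank ∂_1 = 3 − 2 = 1, and the invariant factors of ∂_1 are all 1, so H_0 = Z.
  H_1: rank ker ∂_1 − rank ∂_2 = (3 − 2) − 0 = 1, and there is no ∂_2, so H_1 = Z.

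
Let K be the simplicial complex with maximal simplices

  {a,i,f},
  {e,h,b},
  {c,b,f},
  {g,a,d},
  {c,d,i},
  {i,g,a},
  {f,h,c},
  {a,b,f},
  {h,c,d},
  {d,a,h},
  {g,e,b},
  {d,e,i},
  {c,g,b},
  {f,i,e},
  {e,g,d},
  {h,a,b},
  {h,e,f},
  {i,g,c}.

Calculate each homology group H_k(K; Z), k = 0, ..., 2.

H_0 = Z,  H_1 = Z ⊕ Z/2,  H_2 = 0.

K has 9 vertices, 27 edges, 18 triangles.
rank ∂_0 = 0, rank ∂_1 = 8 ⇒ b_0 = 9 − 0 − 8 = 1; all invariant factors of ∂_1 are 1 so no torsion. So H_0 = Z.
rank ∂_1 = 8, rank ∂_2 = 18 ⇒ b_1 = 27 − 8 − 18 = 1; ∂_2 has invariant factor(s) [2] giving torsion. So H_1 = Z ⊕ Z/2.
rank ∂_2 = 18, rank ∂_3 = 0 ⇒ b_2 = 18 − 18 − 0 = 0. So H_2 = 0.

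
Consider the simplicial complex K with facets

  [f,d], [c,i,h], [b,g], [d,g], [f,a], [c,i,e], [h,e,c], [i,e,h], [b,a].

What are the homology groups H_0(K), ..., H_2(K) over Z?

H_0 = Z^2,  H_1 = Z,  H_2 = Z.

Order the vertices as a < b < c < d < e < f < g < h < i. Listing each simplex with vertices in this order, K has dimension 2 with simplices:

  0-simplices (9): a, b, c, d, e, f, g, h, i
  1-simplices (11): ab, af, bg, ce, ch, ci, df, dg, eh, ei, hi
  2-simplices (4): ceh, cei, chi, ehi

giving chain groups C_0 ≅ Z^9, C_1 ≅ Z^11, C_2 ≅ Z^4.

The boundary map ∂_1: C_1 → C_0 sends each edge [p,q] (with p < q) to q − p.
The 9×11 boundary matrix has rank 7 and Smith normal form diag(1,1,1,1,1,1,1).

∂_2: C_2 → C_1 acts by ∂[p,q,r] = [q,r] − [p,r] + [p,q]. For instance
  ∂ehi = hi − ei + eh,
  ∂ceh = eh − ch + ce.
The 11×4 boundary matrix has rank 3 and Smith normal form diag(1,1,1).

Computing H_k = (kernel of ∂_k) / (image of ∂_{k+1}):

  H_0: rank C_0 − rank ∂_1 = 9 − 7 = 2, and the invariant factors of ∂_1 are all 1, so H_0 = Z^2.
  H_1: rank ker ∂_1 − rank ∂_2 = (11 − 7) − 3 = 1, and the invariant factors of ∂_2 are all 1, so H_1 = Z.
  H_2: rank ker ∂_2 − rank ∂_3 = (4 − 3) − 0 = 1, and there is no ∂_3, so H_2 = Z.

As a check, the Euler characteristic is 9 − 11 + 4 = 2, which agrees with 2 − 1 + 1 = 2.
(K is a triangulation of the disjoint union of the 2-sphere S^2 and the circle S^1.)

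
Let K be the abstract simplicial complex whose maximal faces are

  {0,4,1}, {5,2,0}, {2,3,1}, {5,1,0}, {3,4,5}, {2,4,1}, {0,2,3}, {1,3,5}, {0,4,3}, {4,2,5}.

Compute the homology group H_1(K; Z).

Fix the vertex order 0 < 1 < 2 < 3 < 4 < 5 and write every simplex with vertices in increasing order. Then dim K = 2 and the simplices of K are:

  0-simplices (6): [0], [1], [2], [3], [4], [5]
  1-simplices (15): [0,1], [0,2], [0,3], [0,4], [0,5], [1,2], [1,3], [1,4], [1,5], [2,3], [2,4], [2,5], [3,4], [3,5], [4,5]
  2-simplices (10): [0,1,4], [0,1,5], [0,2,3], [0,2,5], [0,3,4], [1,2,3], [1,2,4], [1,3,5], [2,4,5], [3,4,5]

so the chain groups are C_0 ≅ Z^6, C_1 ≅ Z^15, C_2 ≅ Z^10.

The boundary map ∂_1: C_1 → C_0 is given by ∂[p,q] = [q] − [p]. For instance
  ∂[1,4] = [4] − [1].
The resulting 6×15 matrix has rank 5, and its Smith normal form has invariant factors (1,1,1,1,1).

The boundary map ∂_2: C_2 → C_1 acts by ∂[p,q,r] = [q,r] − [p,r] + [p,q]. For instance
  ∂[0,1,4] = [1,4] − [0,4] + [0,1],
  ∂[1,3,5] = [3,5] − [1,5] + [1,3].
The 15×10 boundary matrix has rank 10 and Smith normal form diag(1,1,1,1,1,1,1,1,1,2).

Computing H_k = (kernel of ∂_k) / (image of ∂_{k+1}):

  H_1: rank ker ∂_1 − rank ∂_2 = (15 − 5) − 10 = 0, and ∂_2 has invariant factor 2 > 1, so H_1 = Z/2.

(K is a triangulation of the real projective plane RP^2.)

H_1 ≅ Z/2.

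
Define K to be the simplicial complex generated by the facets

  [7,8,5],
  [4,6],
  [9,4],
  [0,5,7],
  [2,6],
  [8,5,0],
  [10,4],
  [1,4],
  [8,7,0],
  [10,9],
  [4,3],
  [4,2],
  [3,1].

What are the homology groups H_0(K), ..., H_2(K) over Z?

H_0 ≅ Z^2,  H_1 ≅ Z^3,  H_2 ≅ Z.

Take the total order 0 < 1 < 2 < 3 < 4 < 5 < 6 < 7 < 8 < 9 < 10 on the vertex set. Then K (dimension 2) consists of the simplices:

  0-simplices (11): [0], [1], [2], [3], [4], [5], [6], [7], [8], [9], [10]
  1-simplices (15): [0,5], [0,7], [0,8], [1,3], [1,4], [2,4], [2,6], [3,4], [4,6], [4,9], [4,10], [5,7], [5,8], [7,8], [9,10]
  2-simplices (4): [0,5,7], [0,5,8], [0,7,8], [5,7,8]

so the chain groups are C_0 ≅ Z^11, C_1 ≅ Z^15, C_2 ≅ Z^4.

The boundary map ∂_1: C_1 → C_0 maps an edge to its endpoints' difference, ∂[p,q] = q − p. For instance
  ∂[4,10] = [10] − [4].
The resulting 11×15 matrix has rank 9, and its Smith normal form has invariant factors (1,1,1,1,1,1,1,1,1).

Boundary ∂_2: C_2 → C_1 acts by ∂[p,q,r] = [q,r] − [p,r] + [p,q]. For instance
  ∂[0,7,8] = [7,8] − [0,8] + [0,7],
  ∂[0,5,8] = [5,8] − [0,8] + [0,5].
As a 15×4 matrix over Z this has rank 3, with invariant factors (1,1,1).

From H_k ≅ ker(∂_k) / im(∂_{k+1}) we obtain:

  H_0: rank C_0 − rank ∂_1 = 11 − 9 = 2, and the invariant factors of ∂_1 are all 1, so H_0 = Z^2.
  H_1: rank ker ∂_1 − rank ∂_2 = (15 − 9) − 3 = 3, and the invariant factors of ∂_2 are all 1, so H_1 = Z^3.
  H_2: rank ker ∂_2 − rank ∂_3 = (4 − 3) − 0 = 1, and there is no ∂_3, so H_2 = Z.

As a check, the Euler characteristic is 11 − 15 + 4 = 0, which agrees with 2 − 3 + 1 = 0.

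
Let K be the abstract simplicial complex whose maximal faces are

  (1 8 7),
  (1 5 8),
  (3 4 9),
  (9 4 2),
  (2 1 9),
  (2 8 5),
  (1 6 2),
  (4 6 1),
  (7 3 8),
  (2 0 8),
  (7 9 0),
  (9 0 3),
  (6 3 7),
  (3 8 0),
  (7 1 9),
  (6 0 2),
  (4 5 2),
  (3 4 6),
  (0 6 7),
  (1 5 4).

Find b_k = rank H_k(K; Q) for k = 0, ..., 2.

b_0 = 1, b_1 = 1, b_2 = 0.

We work with the vertex ordering 0 < 1 < 2 < 3 < 4 < 5 < 6 < 7 < 8 < 9. The simplices of K, each written with vertices in increasing order, are:

  0-simplices (10): [0], [1], [2], [3], [4], [5], [6], [7], [8], [9]
  1-simplices (30): (30 of them)
  2-simplices (20): (20 of them)

so the chain groups are C_0 ≅ Z^10, C_1 ≅ Z^30, C_2 ≅ Z^20.

Boundary ∂_1: C_1 → C_0 sends each edge [p,q] (with p < q) to q − p.
The resulting 10×30 matrix has rank 9, and its Smith normal form has invariant factors (1,1,1,1,1,1,1,1,1).

Boundary ∂_2: C_2 → C_1 acts by ∂[p,q,r] = [q,r] − [p,r] + [p,q]. For instance
  ∂[3,7,8] = [7,8] − [3,8] + [3,7],
  ∂[3,4,6] = [4,6] − [3,6] + [3,4].
The 30×20 boundary matrix has rank 20 and Smith normal form diag(1,1,1,1,1,1,1,1,1,1,1,1,1,1,1,1,1,1,1,2).

Computing H_k = (kernel of ∂_k) / (image of ∂_{k+1}):

  H_0: rank C_0 − rank ∂_1 = 10 − 9 = 1, and the invariant factors of ∂_1 are all 1, so H_0 ≅ Z.
  H_1: rank ker ∂_1 − rank ∂_2 = (30 − 9) − 20 = 1, and ∂_2 has invariant factor 2 > 1, so H_1 ≅ Z ⊕ Z_2.
  H_2: rank ker ∂_2 − rank ∂_3 = (20 − 20) − 0 = 0, and there is no ∂_3, so H_2 ≅ 0.

Hence the Betti numbers are b_0 = 1, b_1 = 1, b_2 = 0.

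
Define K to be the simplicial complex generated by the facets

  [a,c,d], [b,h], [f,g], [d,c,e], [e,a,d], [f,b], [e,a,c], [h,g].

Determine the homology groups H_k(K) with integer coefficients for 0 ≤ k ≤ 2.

H_0 ≅ Z^2,  H_1 ≅ Z,  H_2 ≅ Z.

Order the vertices as a < b < c < d < e < f < g < h. Listing each simplex with vertices in this order, K has dimension 2 with simplices:

  0-simplices (8): a, b, c, d, e, f, g, h
  1-simplices (10): ac, ad, ae, bf, bh, cd, ce, de, fg, gh
  2-simplices (4): acd, ace, ade, cde

so the chain groups are C_0 ≅ Z^8, C_1 ≅ Z^10, C_2 ≅ Z^4.

The boundary map ∂_1: C_1 → C_0 is given by ∂[p,q] = [q] − [p].
This gives a 8×10 integer matrix of rank 6; reducing to Smith normal form yields diagonal entries (1,1,1,1,1,1).

∂_2: C_2 → C_1 acts by ∂[p,q,r] = [q,r] − [p,r] + [p,q]. For instance
  ∂cde = de − ce + cd,
  ∂ade = de − ae + ad.
This gives a 10×4 integer matrix of rank 3; reducing to Smith normal form yields diagonal entries (1,1,1).

Now H_k = ker ∂_k / im ∂_{k+1}, so:

  H_0: rank C_0 − rank ∂_1 = 8 − 6 = 2, and the invariant factors of ∂_1 are all 1, so H_0 = Z^2.
  H_1: rank ker ∂_1 − rank ∂_2 = (10 − 6) − 3 = 1, and the invariant factors of ∂_2 are all 1, so H_1 = Z.
  H_2: rank ker ∂_2 − rank ∂_3 = (4 − 3) − 0 = 1, and there is no ∂_3, so H_2 = Z.

As a check, the Euler characteristic is 8 − 10 + 4 = 2, which agrees with 2 − 1 + 1 = 2.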